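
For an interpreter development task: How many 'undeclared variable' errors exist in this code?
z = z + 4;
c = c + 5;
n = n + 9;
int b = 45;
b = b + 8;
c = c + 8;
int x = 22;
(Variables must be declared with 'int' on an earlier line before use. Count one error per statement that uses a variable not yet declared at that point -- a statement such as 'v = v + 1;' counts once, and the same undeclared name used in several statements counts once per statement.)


Scanning code line by line:
  Line 1: use 'z' -> ERROR (undeclared)
  Line 2: use 'c' -> ERROR (undeclared)
  Line 3: use 'n' -> ERROR (undeclared)
  Line 4: declare 'b' -> declared = ['b']
  Line 5: use 'b' -> OK (declared)
  Line 6: use 'c' -> ERROR (undeclared)
  Line 7: declare 'x' -> declared = ['b', 'x']
Total undeclared variable errors: 4

4


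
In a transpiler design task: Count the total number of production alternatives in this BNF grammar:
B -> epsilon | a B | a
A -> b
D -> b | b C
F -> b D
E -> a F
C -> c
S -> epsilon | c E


Counting alternatives per rule:
  B: 3 alternative(s)
  A: 1 alternative(s)
  D: 2 alternative(s)
  F: 1 alternative(s)
  E: 1 alternative(s)
  C: 1 alternative(s)
  S: 2 alternative(s)
Sum: 3 + 1 + 2 + 1 + 1 + 1 + 2 = 11

11


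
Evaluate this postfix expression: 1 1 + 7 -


Processing tokens left to right:
Push 1, Push 1
Pop 1 and 1, compute 1 + 1 = 2, push 2
Push 7
Pop 2 and 7, compute 2 - 7 = -5, push -5
Stack result: -5

-5


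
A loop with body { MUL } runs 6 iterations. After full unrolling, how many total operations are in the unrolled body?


Loop body operations: MUL (1 op per iteration)
Unrolling 6 iterations:
  Iteration 1: MUL (1 ops)
  Iteration 2: MUL (1 ops)
  Iteration 3: MUL (1 ops)
  Iteration 4: MUL (1 ops)
  Iteration 5: MUL (1 ops)
  Iteration 6: MUL (1 ops)
Total: 6 iterations * 1 ops/iter = 6 operations

6


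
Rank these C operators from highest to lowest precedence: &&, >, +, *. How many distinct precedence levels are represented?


Looking up precedence for each operator:
  && -> precedence 2
  > -> precedence 4
  + -> precedence 5
  * -> precedence 6
Sorted highest to lowest: *, +, >, &&
Distinct precedence values: [6, 5, 4, 2]
Number of distinct levels: 4

4


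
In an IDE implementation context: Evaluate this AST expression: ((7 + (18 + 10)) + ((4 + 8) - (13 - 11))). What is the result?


Expression: ((7 + (18 + 10)) + ((4 + 8) - (13 - 11)))
Evaluating step by step:
  18 + 10 = 28
  7 + 28 = 35
  4 + 8 = 12
  13 - 11 = 2
  12 - 2 = 10
  35 + 10 = 45
Result: 45

45


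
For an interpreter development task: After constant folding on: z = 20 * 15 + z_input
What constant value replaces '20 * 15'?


Identifying constant sub-expression:
  Original: z = 20 * 15 + z_input
  20 and 15 are both compile-time constants
  Evaluating: 20 * 15 = 300
  After folding: z = 300 + z_input

300


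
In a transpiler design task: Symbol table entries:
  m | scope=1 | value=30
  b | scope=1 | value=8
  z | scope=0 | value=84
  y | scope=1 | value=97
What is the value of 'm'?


Searching symbol table for 'm':
  m | scope=1 | value=30 <- MATCH
  b | scope=1 | value=8
  z | scope=0 | value=84
  y | scope=1 | value=97
Found 'm' at scope 1 with value 30

30


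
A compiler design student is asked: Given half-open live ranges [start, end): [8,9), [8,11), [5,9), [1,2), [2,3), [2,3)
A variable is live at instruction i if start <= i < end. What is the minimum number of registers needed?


Live ranges:
  Var0: [8, 9)
  Var1: [8, 11)
  Var2: [5, 9)
  Var3: [1, 2)
  Var4: [2, 3)
  Var5: [2, 3)
Sweep-line events (position, delta, active):
  pos=1 start -> active=1
  pos=2 end -> active=0
  pos=2 start -> active=1
  pos=2 start -> active=2
  pos=3 end -> active=1
  pos=3 end -> active=0
  pos=5 start -> active=1
  pos=8 start -> active=2
  pos=8 start -> active=3
  pos=9 end -> active=2
  pos=9 end -> active=1
  pos=11 end -> active=0
Maximum simultaneous active: 3
Minimum registers needed: 3

3


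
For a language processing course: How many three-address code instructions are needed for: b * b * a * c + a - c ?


Expression: b * b * a * c + a - c
Generating three-address code (respecting * over +/- precedence):
  Instruction 1: t1 = b * b
  Instruction 2: t2 = t1 * a
  Instruction 3: t3 = t2 * c
  Instruction 4: t4 = t3 + a
  Instruction 5: t5 = t4 - c
Total instructions: 5

5


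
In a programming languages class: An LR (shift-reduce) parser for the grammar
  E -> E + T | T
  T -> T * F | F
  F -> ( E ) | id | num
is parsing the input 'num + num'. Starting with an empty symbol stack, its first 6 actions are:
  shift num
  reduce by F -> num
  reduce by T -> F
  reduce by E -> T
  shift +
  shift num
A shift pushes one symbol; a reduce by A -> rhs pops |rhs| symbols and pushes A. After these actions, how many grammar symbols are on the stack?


Tracking the symbol stack through each action:
  Action 1: shift 'num' : push -> stack = [num] (size 1)
  Action 2: reduce by F -> num : pop 1, push F -> stack = [F] (size 1)
  Action 3: reduce by T -> F : pop 1, push T -> stack = [T] (size 1)
  Action 4: reduce by E -> T : pop 1, push E -> stack = [E] (size 1)
  Action 5: shift '+' : push -> stack = [E, +] (size 2)
  Action 6: shift 'num' : push -> stack = [E, +, num] (size 3)
Final stack size: 3

3


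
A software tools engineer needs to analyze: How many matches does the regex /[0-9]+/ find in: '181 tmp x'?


Pattern: /[0-9]+/ (int literals)
Input: '181 tmp x'
Scanning for matches:
  Match 1: '181'
Total matches: 1

1


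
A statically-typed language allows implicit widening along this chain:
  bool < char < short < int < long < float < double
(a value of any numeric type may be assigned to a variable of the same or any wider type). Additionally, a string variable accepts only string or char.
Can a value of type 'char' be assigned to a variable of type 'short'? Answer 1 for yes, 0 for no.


Target variable type: short
Source value type: char
Numeric ranks: char=1, short=2
Widening allowed iff rank(source) <= rank(target): 1 <= 2? Yes
Result: 1

1


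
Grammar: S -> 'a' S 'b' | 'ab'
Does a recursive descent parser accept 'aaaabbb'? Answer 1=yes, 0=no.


Grammar accepts strings of the form a^n b^n (n >= 1)
Word: 'aaaabbb'
Counting: 4 a's and 3 b's
Check: 4 == 3? No
Mismatch: a-count != b-count
Rejected

0


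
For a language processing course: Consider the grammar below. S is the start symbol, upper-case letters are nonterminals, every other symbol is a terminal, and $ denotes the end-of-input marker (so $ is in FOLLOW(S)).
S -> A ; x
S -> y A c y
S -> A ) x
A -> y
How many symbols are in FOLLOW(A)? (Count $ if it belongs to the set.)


S is the start symbol and does not occur in any rule body, so FOLLOW(S) = {$}.
Examining every occurrence of A in a rule body:
  S -> A ; x : A is followed by terminal ';' -> add ';'
  S -> y A c y : A is followed by terminal 'c' -> add 'c'
  S -> A ) x : A is followed by terminal ')' -> add ')'
  A -> y : A does not occur in the body -> contributes nothing
FOLLOW(A) = {), ;, c}
Count: 3

3


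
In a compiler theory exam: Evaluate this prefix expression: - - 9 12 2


Parsing prefix expression: - - 9 12 2
Step 1: Innermost operation '- 9 12'
  9 - 12 = -3
Step 2: Outer operation '- [-3] 2'
  -3 - 2 = -5

-5


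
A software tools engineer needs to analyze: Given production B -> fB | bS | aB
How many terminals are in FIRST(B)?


Production: B -> fB | bS | aB
Examining each alternative for leading terminals:
  B -> fB : first terminal = 'f'
  B -> bS : first terminal = 'b'
  B -> aB : first terminal = 'a'
FIRST(B) = {a, b, f}
Count: 3

3


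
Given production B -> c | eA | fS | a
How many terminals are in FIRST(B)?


Production: B -> c | eA | fS | a
Examining each alternative for leading terminals:
  B -> c : first terminal = 'c'
  B -> eA : first terminal = 'e'
  B -> fS : first terminal = 'f'
  B -> a : first terminal = 'a'
FIRST(B) = {a, c, e, f}
Count: 4

4


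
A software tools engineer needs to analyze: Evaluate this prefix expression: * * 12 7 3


Parsing prefix expression: * * 12 7 3
Step 1: Innermost operation '* 12 7'
  12 * 7 = 84
Step 2: Outer operation '* [84] 3'
  84 * 3 = 252

252


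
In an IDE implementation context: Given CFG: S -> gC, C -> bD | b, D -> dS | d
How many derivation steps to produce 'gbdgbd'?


Grammar: S -> gC, C -> bD | b, D -> dS | d
Deriving 'gbdgbd':
Step 1: S -> gC => gC
Step 2: C -> bD => gbD
Step 3: D -> dS => gbdS
Step 4: S -> gC => gbdgC
Step 5: C -> bD => gbdgbD
Step 6: D -> d => gbdgbd
Total derivation steps: 6

6


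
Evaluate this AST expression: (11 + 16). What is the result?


Expression: (11 + 16)
Evaluating step by step:
  11 + 16 = 27
Result: 27

27


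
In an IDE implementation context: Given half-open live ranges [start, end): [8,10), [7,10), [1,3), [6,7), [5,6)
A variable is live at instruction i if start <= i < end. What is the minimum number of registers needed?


Live ranges:
  Var0: [8, 10)
  Var1: [7, 10)
  Var2: [1, 3)
  Var3: [6, 7)
  Var4: [5, 6)
Sweep-line events (position, delta, active):
  pos=1 start -> active=1
  pos=3 end -> active=0
  pos=5 start -> active=1
  pos=6 end -> active=0
  pos=6 start -> active=1
  pos=7 end -> active=0
  pos=7 start -> active=1
  pos=8 start -> active=2
  pos=10 end -> active=1
  pos=10 end -> active=0
Maximum simultaneous active: 2
Minimum registers needed: 2

2


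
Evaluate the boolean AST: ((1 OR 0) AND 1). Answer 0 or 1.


Step 1: Evaluate inner node
  1 OR 0 = 1
Step 2: Evaluate root node
  1 AND 1 = 1

1


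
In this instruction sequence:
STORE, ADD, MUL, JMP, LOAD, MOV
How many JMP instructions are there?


Scanning instruction sequence for JMP:
  Position 1: STORE
  Position 2: ADD
  Position 3: MUL
  Position 4: JMP <- MATCH
  Position 5: LOAD
  Position 6: MOV
Matches at positions: [4]
Total JMP count: 1

1


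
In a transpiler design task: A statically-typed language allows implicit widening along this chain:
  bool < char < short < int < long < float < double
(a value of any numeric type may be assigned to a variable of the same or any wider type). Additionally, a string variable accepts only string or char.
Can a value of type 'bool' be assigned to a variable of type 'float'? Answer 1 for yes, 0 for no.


Target variable type: float
Source value type: bool
Numeric ranks: bool=0, float=5
Widening allowed iff rank(source) <= rank(target): 0 <= 5? Yes
Result: 1

1


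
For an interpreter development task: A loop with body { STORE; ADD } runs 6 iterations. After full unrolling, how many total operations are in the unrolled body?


Loop body operations: STORE, ADD (2 ops per iteration)
Unrolling 6 iterations:
  Iteration 1: STORE, ADD (2 ops)
  Iteration 2: STORE, ADD (2 ops)
  Iteration 3: STORE, ADD (2 ops)
  Iteration 4: STORE, ADD (2 ops)
  Iteration 5: STORE, ADD (2 ops)
  Iteration 6: STORE, ADD (2 ops)
Total: 6 iterations * 2 ops/iter = 12 operations

12


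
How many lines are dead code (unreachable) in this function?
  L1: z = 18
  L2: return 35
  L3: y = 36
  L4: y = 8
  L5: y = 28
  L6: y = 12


Analyzing control flow:
  L1: reachable (before return)
  L2: reachable (return statement)
  L3: DEAD (after return at L2)
  L4: DEAD (after return at L2)
  L5: DEAD (after return at L2)
  L6: DEAD (after return at L2)
Return at L2, total lines = 6
Dead lines: L3 through L6
Count: 4

4


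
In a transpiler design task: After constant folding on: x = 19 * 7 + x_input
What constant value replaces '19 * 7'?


Identifying constant sub-expression:
  Original: x = 19 * 7 + x_input
  19 and 7 are both compile-time constants
  Evaluating: 19 * 7 = 133
  After folding: x = 133 + x_input

133


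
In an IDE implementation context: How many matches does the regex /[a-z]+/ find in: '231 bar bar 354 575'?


Pattern: /[a-z]+/ (identifiers)
Input: '231 bar bar 354 575'
Scanning for matches:
  Match 1: 'bar'
  Match 2: 'bar'
Total matches: 2

2


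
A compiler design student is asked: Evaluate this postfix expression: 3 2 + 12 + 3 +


Processing tokens left to right:
Push 3, Push 2
Pop 3 and 2, compute 3 + 2 = 5, push 5
Push 12
Pop 5 and 12, compute 5 + 12 = 17, push 17
Push 3
Pop 17 and 3, compute 17 + 3 = 20, push 20
Stack result: 20

20


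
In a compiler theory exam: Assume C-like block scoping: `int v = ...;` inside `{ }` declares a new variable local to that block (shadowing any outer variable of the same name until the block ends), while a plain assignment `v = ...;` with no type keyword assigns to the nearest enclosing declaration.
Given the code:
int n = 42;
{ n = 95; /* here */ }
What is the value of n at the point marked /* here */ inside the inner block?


Analyzing scoping rules:
Outer scope: declares n = 42
Inner block: 'n = 95;' has no type keyword, so it is an assignment to the outer n (no shadowing)
Inside the block, after the assignment -> 95
Result: 95

95


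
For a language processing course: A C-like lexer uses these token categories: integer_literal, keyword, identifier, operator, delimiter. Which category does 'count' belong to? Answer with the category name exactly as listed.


Token: 'count'
Checking categories:
  identifier: YES
  integer_literal: no
  operator: no
  keyword: no
  delimiter: no
Category: identifier

identifier


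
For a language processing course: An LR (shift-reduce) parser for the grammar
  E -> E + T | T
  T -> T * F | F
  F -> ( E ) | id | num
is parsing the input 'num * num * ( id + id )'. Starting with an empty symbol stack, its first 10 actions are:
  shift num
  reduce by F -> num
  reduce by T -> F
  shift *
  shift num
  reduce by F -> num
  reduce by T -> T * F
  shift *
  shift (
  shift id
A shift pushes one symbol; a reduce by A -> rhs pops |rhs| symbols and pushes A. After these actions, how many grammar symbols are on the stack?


Tracking the symbol stack through each action:
  Action 1: shift 'num' : push -> stack = [num] (size 1)
  Action 2: reduce by F -> num : pop 1, push F -> stack = [F] (size 1)
  Action 3: reduce by T -> F : pop 1, push T -> stack = [T] (size 1)
  Action 4: shift '*' : push -> stack = [T, *] (size 2)
  Action 5: shift 'num' : push -> stack = [T, *, num] (size 3)
  Action 6: reduce by F -> num : pop 1, push F -> stack = [T, *, F] (size 3)
  Action 7: reduce by T -> T * F : pop 3, push T -> stack = [T] (size 1)
  Action 8: shift '*' : push -> stack = [T, *] (size 2)
  Action 9: shift '(' : push -> stack = [T, *, (] (size 3)
  Action 10: shift 'id' : push -> stack = [T, *, (, id] (size 4)
Final stack size: 4

4


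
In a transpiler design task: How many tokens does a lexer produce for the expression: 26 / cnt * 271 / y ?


Scanning '26 / cnt * 271 / y'
Token 1: '26' -> integer_literal
Token 2: '/' -> operator
Token 3: 'cnt' -> identifier
Token 4: '*' -> operator
Token 5: '271' -> integer_literal
Token 6: '/' -> operator
Token 7: 'y' -> identifier
Total tokens: 7

7


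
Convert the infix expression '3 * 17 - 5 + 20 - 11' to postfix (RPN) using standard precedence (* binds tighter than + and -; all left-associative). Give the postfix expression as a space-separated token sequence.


Applying the shunting-yard algorithm:
  Operand 3 -> output
  Push '*' onto operator stack -> op-stack: [*]
  Operand 17 -> output
  See '-' (prec 1); top '*' (prec 2) >= it -> pop '*' to output
  Push '-' onto operator stack -> op-stack: [-]
  Operand 5 -> output
  See '+' (prec 1); top '-' (prec 1) >= it -> pop '-' to output
  Push '+' onto operator stack -> op-stack: [+]
  Operand 20 -> output
  See '-' (prec 1); top '+' (prec 1) >= it -> pop '+' to output
  Push '-' onto operator stack -> op-stack: [-]
  Operand 11 -> output
  End of input: pop '-' to output
Postfix result: 3 17 * 5 - 20 + 11 -

3 17 * 5 - 20 + 11 -


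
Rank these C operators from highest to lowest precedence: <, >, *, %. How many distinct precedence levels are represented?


Looking up precedence for each operator:
  < -> precedence 4
  > -> precedence 4
  * -> precedence 6
  % -> precedence 6
Sorted highest to lowest: *, %, <, >
Distinct precedence values: [6, 4]
Number of distinct levels: 2

2


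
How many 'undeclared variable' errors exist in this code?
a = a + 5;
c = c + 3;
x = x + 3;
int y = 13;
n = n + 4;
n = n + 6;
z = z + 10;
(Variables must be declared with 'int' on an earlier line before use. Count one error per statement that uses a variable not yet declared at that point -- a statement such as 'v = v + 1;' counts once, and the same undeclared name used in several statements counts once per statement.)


Scanning code line by line:
  Line 1: use 'a' -> ERROR (undeclared)
  Line 2: use 'c' -> ERROR (undeclared)
  Line 3: use 'x' -> ERROR (undeclared)
  Line 4: declare 'y' -> declared = ['y']
  Line 5: use 'n' -> ERROR (undeclared)
  Line 6: use 'n' -> ERROR (undeclared)
  Line 7: use 'z' -> ERROR (undeclared)
Total undeclared variable errors: 6

6


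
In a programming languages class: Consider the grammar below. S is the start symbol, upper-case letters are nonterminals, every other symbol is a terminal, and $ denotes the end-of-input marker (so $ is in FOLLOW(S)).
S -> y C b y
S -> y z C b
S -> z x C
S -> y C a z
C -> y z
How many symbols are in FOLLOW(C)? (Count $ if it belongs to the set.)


S is the start symbol and does not occur in any rule body, so FOLLOW(S) = {$}.
Examining every occurrence of C in a rule body:
  S -> y C b y : C is followed by terminal 'b' -> add 'b'
  S -> y z C b : C is followed by terminal 'b' -> add 'b' (already in the set)
  S -> z x C : C is at the right end -> add FOLLOW(S) = {$}
  S -> y C a z : C is followed by terminal 'a' -> add 'a'
  C -> y z : C does not occur in the body -> contributes nothing
FOLLOW(C) = {a, b, $}
Count: 3

3


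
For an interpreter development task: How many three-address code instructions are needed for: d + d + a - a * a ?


Expression: d + d + a - a * a
Generating three-address code (respecting * over +/- precedence):
  Instruction 1: t1 = a * a
  Instruction 2: t2 = d + d
  Instruction 3: t3 = t2 + a
  Instruction 4: t4 = t3 - t1
Total instructions: 4

4


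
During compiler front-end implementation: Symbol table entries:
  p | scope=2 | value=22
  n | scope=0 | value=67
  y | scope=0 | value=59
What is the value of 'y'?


Searching symbol table for 'y':
  p | scope=2 | value=22
  n | scope=0 | value=67
  y | scope=0 | value=59 <- MATCH
Found 'y' at scope 0 with value 59

59


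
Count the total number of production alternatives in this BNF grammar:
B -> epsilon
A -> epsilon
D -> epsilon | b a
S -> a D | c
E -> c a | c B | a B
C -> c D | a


Counting alternatives per rule:
  B: 1 alternative(s)
  A: 1 alternative(s)
  D: 2 alternative(s)
  S: 2 alternative(s)
  E: 3 alternative(s)
  C: 2 alternative(s)
Sum: 1 + 1 + 2 + 2 + 3 + 2 = 11

11


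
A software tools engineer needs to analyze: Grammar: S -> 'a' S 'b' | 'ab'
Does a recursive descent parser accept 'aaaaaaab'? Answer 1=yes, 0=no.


Grammar accepts strings of the form a^n b^n (n >= 1)
Word: 'aaaaaaab'
Counting: 7 a's and 1 b's
Check: 7 == 1? No
Mismatch: a-count != b-count
Rejected

0


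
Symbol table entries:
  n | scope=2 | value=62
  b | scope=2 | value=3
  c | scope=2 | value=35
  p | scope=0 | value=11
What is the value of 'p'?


Searching symbol table for 'p':
  n | scope=2 | value=62
  b | scope=2 | value=3
  c | scope=2 | value=35
  p | scope=0 | value=11 <- MATCH
Found 'p' at scope 0 with value 11

11


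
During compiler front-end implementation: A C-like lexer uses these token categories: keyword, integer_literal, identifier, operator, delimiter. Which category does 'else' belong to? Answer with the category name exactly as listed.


Token: 'else'
Checking categories:
  identifier: no
  integer_literal: no
  operator: no
  keyword: YES
  delimiter: no
Category: keyword

keyword


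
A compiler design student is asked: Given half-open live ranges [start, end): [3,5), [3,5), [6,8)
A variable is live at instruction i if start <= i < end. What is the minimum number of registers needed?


Live ranges:
  Var0: [3, 5)
  Var1: [3, 5)
  Var2: [6, 8)
Sweep-line events (position, delta, active):
  pos=3 start -> active=1
  pos=3 start -> active=2
  pos=5 end -> active=1
  pos=5 end -> active=0
  pos=6 start -> active=1
  pos=8 end -> active=0
Maximum simultaneous active: 2
Minimum registers needed: 2

2


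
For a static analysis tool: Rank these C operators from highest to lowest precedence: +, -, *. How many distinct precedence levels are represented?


Looking up precedence for each operator:
  + -> precedence 5
  - -> precedence 5
  * -> precedence 6
Sorted highest to lowest: *, +, -
Distinct precedence values: [6, 5]
Number of distinct levels: 2

2


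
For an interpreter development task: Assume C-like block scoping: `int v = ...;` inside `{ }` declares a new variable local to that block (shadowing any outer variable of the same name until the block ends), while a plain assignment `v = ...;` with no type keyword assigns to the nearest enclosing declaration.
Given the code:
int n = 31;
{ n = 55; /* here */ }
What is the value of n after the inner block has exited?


Analyzing scoping rules:
Outer scope: declares n = 31
Inner block: 'n = 55;' has no type keyword, so it is an assignment to the outer n (no shadowing)
The assignment changed the outer variable itself, so the new value persists after the block -> 55
Result: 55

55


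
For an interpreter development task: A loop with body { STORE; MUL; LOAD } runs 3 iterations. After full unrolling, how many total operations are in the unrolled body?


Loop body operations: STORE, MUL, LOAD (3 ops per iteration)
Unrolling 3 iterations:
  Iteration 1: STORE, MUL, LOAD (3 ops)
  Iteration 2: STORE, MUL, LOAD (3 ops)
  Iteration 3: STORE, MUL, LOAD (3 ops)
Total: 3 iterations * 3 ops/iter = 9 operations

9


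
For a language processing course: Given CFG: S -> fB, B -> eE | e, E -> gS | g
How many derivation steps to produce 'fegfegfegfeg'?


Grammar: S -> fB, B -> eE | e, E -> gS | g
Deriving 'fegfegfegfeg':
Step 1: S -> fB => fB
Step 2: B -> eE => feE
Step 3: E -> gS => fegS
Step 4: S -> fB => fegfB
Step 5: B -> eE => fegfeE
Step 6: E -> gS => fegfegS
Step 7: S -> fB => fegfegfB
Step 8: B -> eE => fegfegfeE
Step 9: E -> gS => fegfegfegS
Step 10: S -> fB => fegfegfegfB
Step 11: B -> eE => fegfegfegfeE
Step 12: E -> g => fegfegfegfeg
Total derivation steps: 12

12


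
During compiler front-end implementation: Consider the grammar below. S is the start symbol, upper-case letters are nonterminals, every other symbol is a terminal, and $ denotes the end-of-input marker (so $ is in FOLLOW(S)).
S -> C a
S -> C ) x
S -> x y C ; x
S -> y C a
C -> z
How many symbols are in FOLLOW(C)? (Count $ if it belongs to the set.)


S is the start symbol and does not occur in any rule body, so FOLLOW(S) = {$}.
Examining every occurrence of C in a rule body:
  S -> C a : C is followed by terminal 'a' -> add 'a'
  S -> C ) x : C is followed by terminal ')' -> add ')'
  S -> x y C ; x : C is followed by terminal ';' -> add ';'
  S -> y C a : C is followed by terminal 'a' -> add 'a' (already in the set)
  C -> z : C does not occur in the body -> contributes nothing
FOLLOW(C) = {), ;, a}
Count: 3

3


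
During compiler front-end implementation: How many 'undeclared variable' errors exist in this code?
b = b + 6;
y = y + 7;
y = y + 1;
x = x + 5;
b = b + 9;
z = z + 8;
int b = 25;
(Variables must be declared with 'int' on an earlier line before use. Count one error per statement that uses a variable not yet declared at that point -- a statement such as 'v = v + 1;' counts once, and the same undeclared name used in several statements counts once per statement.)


Scanning code line by line:
  Line 1: use 'b' -> ERROR (undeclared)
  Line 2: use 'y' -> ERROR (undeclared)
  Line 3: use 'y' -> ERROR (undeclared)
  Line 4: use 'x' -> ERROR (undeclared)
  Line 5: use 'b' -> ERROR (undeclared)
  Line 6: use 'z' -> ERROR (undeclared)
  Line 7: declare 'b' -> declared = ['b']
Total undeclared variable errors: 6

6


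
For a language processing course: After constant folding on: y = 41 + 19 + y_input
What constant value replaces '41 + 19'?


Identifying constant sub-expression:
  Original: y = 41 + 19 + y_input
  41 and 19 are both compile-time constants
  Evaluating: 41 + 19 = 60
  After folding: y = 60 + y_input

60


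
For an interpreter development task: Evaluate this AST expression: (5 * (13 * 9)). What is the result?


Expression: (5 * (13 * 9))
Evaluating step by step:
  13 * 9 = 117
  5 * 117 = 585
Result: 585

585


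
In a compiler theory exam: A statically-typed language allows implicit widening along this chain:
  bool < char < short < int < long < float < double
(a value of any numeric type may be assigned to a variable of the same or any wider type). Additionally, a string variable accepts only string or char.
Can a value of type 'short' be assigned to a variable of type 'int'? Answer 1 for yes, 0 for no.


Target variable type: int
Source value type: short
Numeric ranks: short=2, int=3
Widening allowed iff rank(source) <= rank(target): 2 <= 3? Yes
Result: 1

1


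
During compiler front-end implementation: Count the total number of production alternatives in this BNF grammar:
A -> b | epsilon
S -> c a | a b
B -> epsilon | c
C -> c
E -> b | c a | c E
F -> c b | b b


Counting alternatives per rule:
  A: 2 alternative(s)
  S: 2 alternative(s)
  B: 2 alternative(s)
  C: 1 alternative(s)
  E: 3 alternative(s)
  F: 2 alternative(s)
Sum: 2 + 2 + 2 + 1 + 3 + 2 = 12

12


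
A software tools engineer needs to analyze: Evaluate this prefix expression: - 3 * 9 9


Parsing prefix expression: - 3 * 9 9
Step 1: Innermost operation '* 9 9'
  9 * 9 = 81
Step 2: Outer operation '- 3 [81]'
  3 - 81 = -78

-78


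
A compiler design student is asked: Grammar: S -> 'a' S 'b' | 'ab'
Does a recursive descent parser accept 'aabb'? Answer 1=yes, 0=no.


Grammar accepts strings of the form a^n b^n (n >= 1)
Word: 'aabb'
Counting: 2 a's and 2 b's
Check: 2 == 2? Yes
Derivation (S -> aSb applied 1 time(s), then S -> ab): S => aSb => aabb
Accepted

1


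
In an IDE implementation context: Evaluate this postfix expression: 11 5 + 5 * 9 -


Processing tokens left to right:
Push 11, Push 5
Pop 11 and 5, compute 11 + 5 = 16, push 16
Push 5
Pop 16 and 5, compute 16 * 5 = 80, push 80
Push 9
Pop 80 and 9, compute 80 - 9 = 71, push 71
Stack result: 71

71


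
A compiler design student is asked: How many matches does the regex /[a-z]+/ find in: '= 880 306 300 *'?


Pattern: /[a-z]+/ (identifiers)
Input: '= 880 306 300 *'
Scanning for matches:
Total matches: 0

0


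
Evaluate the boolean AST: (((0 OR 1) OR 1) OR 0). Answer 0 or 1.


Step 1: Evaluate inner node
  0 OR 1 = 1
Step 2: Evaluate next node
  1 OR 1 = 1
Step 3: Evaluate root node
  1 OR 0 = 1

1


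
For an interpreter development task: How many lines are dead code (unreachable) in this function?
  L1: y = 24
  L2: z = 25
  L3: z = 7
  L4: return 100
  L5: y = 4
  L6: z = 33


Analyzing control flow:
  L1: reachable (before return)
  L2: reachable (before return)
  L3: reachable (before return)
  L4: reachable (return statement)
  L5: DEAD (after return at L4)
  L6: DEAD (after return at L4)
Return at L4, total lines = 6
Dead lines: L5 through L6
Count: 2

2


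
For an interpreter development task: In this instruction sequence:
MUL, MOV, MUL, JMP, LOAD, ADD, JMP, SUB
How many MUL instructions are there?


Scanning instruction sequence for MUL:
  Position 1: MUL <- MATCH
  Position 2: MOV
  Position 3: MUL <- MATCH
  Position 4: JMP
  Position 5: LOAD
  Position 6: ADD
  Position 7: JMP
  Position 8: SUB
Matches at positions: [1, 3]
Total MUL count: 2

2


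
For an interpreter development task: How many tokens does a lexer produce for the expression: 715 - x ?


Scanning '715 - x'
Token 1: '715' -> integer_literal
Token 2: '-' -> operator
Token 3: 'x' -> identifier
Total tokens: 3

3


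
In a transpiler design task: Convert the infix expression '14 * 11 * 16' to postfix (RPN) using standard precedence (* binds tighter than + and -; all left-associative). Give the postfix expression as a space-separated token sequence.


Applying the shunting-yard algorithm:
  Operand 14 -> output
  Push '*' onto operator stack -> op-stack: [*]
  Operand 11 -> output
  See '*' (prec 2); top '*' (prec 2) >= it -> pop '*' to output
  Push '*' onto operator stack -> op-stack: [*]
  Operand 16 -> output
  End of input: pop '*' to output
Postfix result: 14 11 * 16 *

14 11 * 16 *


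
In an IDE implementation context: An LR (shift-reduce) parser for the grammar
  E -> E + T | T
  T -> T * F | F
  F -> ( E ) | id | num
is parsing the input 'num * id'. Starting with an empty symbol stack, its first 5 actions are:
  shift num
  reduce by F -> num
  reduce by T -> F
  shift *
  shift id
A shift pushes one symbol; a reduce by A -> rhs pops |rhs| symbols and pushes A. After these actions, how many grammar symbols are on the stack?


Tracking the symbol stack through each action:
  Action 1: shift 'num' : push -> stack = [num] (size 1)
  Action 2: reduce by F -> num : pop 1, push F -> stack = [F] (size 1)
  Action 3: reduce by T -> F : pop 1, push T -> stack = [T] (size 1)
  Action 4: shift '*' : push -> stack = [T, *] (size 2)
  Action 5: shift 'id' : push -> stack = [T, *, id] (size 3)
Final stack size: 3

3


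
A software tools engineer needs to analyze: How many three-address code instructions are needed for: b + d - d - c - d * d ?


Expression: b + d - d - c - d * d
Generating three-address code (respecting * over +/- precedence):
  Instruction 1: t1 = d * d
  Instruction 2: t2 = b + d
  Instruction 3: t3 = t2 - d
  Instruction 4: t4 = t3 - c
  Instruction 5: t5 = t4 - t1
Total instructions: 5

5


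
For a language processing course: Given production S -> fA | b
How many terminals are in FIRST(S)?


Production: S -> fA | b
Examining each alternative for leading terminals:
  S -> fA : first terminal = 'f'
  S -> b : first terminal = 'b'
FIRST(S) = {b, f}
Count: 2

2


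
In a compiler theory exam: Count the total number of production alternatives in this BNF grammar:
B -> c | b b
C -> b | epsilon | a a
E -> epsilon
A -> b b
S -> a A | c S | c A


Counting alternatives per rule:
  B: 2 alternative(s)
  C: 3 alternative(s)
  E: 1 alternative(s)
  A: 1 alternative(s)
  S: 3 alternative(s)
Sum: 2 + 3 + 1 + 1 + 3 = 10

10


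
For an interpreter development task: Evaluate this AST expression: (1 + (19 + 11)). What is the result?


Expression: (1 + (19 + 11))
Evaluating step by step:
  19 + 11 = 30
  1 + 30 = 31
Result: 31

31


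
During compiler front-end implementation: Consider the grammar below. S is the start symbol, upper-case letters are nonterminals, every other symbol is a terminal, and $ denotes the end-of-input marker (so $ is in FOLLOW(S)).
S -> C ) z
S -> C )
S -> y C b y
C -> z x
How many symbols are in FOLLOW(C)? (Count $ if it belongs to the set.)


S is the start symbol and does not occur in any rule body, so FOLLOW(S) = {$}.
Examining every occurrence of C in a rule body:
  S -> C ) z : C is followed by terminal ')' -> add ')'
  S -> C ) : C is followed by terminal ')' -> add ')' (already in the set)
  S -> y C b y : C is followed by terminal 'b' -> add 'b'
  C -> z x : C does not occur in the body -> contributes nothing
FOLLOW(C) = {), b}
Count: 2

2


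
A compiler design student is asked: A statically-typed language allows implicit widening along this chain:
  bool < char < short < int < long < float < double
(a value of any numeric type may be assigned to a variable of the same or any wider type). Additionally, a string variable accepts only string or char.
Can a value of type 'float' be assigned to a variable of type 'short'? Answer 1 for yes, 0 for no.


Target variable type: short
Source value type: float
Numeric ranks: float=5, short=2
Widening allowed iff rank(source) <= rank(target): 5 <= 2? No
Result: 0

0


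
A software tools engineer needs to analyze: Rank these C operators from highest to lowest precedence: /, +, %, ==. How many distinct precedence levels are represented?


Looking up precedence for each operator:
  / -> precedence 6
  + -> precedence 5
  % -> precedence 6
  == -> precedence 3
Sorted highest to lowest: /, %, +, ==
Distinct precedence values: [6, 5, 3]
Number of distinct levels: 3

3


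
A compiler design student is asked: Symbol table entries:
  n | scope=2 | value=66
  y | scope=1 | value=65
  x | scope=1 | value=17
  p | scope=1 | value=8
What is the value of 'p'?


Searching symbol table for 'p':
  n | scope=2 | value=66
  y | scope=1 | value=65
  x | scope=1 | value=17
  p | scope=1 | value=8 <- MATCH
Found 'p' at scope 1 with value 8

8


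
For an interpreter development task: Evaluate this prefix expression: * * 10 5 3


Parsing prefix expression: * * 10 5 3
Step 1: Innermost operation '* 10 5'
  10 * 5 = 50
Step 2: Outer operation '* [50] 3'
  50 * 3 = 150

150


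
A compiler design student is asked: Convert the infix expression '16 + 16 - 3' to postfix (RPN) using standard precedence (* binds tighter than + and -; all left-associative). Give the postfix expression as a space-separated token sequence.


Applying the shunting-yard algorithm:
  Operand 16 -> output
  Push '+' onto operator stack -> op-stack: [+]
  Operand 16 -> output
  See '-' (prec 1); top '+' (prec 1) >= it -> pop '+' to output
  Push '-' onto operator stack -> op-stack: [-]
  Operand 3 -> output
  End of input: pop '-' to output
Postfix result: 16 16 + 3 -

16 16 + 3 -


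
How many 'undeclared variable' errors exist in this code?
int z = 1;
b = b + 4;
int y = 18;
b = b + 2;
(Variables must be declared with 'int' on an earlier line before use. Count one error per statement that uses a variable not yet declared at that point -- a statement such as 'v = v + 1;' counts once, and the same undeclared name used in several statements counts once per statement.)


Scanning code line by line:
  Line 1: declare 'z' -> declared = ['z']
  Line 2: use 'b' -> ERROR (undeclared)
  Line 3: declare 'y' -> declared = ['y', 'z']
  Line 4: use 'b' -> ERROR (undeclared)
Total undeclared variable errors: 2

2


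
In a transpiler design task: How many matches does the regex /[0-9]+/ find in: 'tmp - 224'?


Pattern: /[0-9]+/ (int literals)
Input: 'tmp - 224'
Scanning for matches:
  Match 1: '224'
Total matches: 1

1


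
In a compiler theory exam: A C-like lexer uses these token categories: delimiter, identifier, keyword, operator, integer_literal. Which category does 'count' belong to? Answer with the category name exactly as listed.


Token: 'count'
Checking categories:
  identifier: YES
  integer_literal: no
  operator: no
  keyword: no
  delimiter: no
Category: identifier

identifier


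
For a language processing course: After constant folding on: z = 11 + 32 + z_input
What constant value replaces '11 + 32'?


Identifying constant sub-expression:
  Original: z = 11 + 32 + z_input
  11 and 32 are both compile-time constants
  Evaluating: 11 + 32 = 43
  After folding: z = 43 + z_input

43


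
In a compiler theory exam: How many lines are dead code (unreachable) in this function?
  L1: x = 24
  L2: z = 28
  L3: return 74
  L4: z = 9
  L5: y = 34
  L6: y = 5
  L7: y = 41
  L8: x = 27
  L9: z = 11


Analyzing control flow:
  L1: reachable (before return)
  L2: reachable (before return)
  L3: reachable (return statement)
  L4: DEAD (after return at L3)
  L5: DEAD (after return at L3)
  L6: DEAD (after return at L3)
  L7: DEAD (after return at L3)
  L8: DEAD (after return at L3)
  L9: DEAD (after return at L3)
Return at L3, total lines = 9
Dead lines: L4 through L9
Count: 6

6


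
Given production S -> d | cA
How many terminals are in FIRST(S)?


Production: S -> d | cA
Examining each alternative for leading terminals:
  S -> d : first terminal = 'd'
  S -> cA : first terminal = 'c'
FIRST(S) = {c, d}
Count: 2

2


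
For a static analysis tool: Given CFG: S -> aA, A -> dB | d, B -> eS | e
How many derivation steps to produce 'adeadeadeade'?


Grammar: S -> aA, A -> dB | d, B -> eS | e
Deriving 'adeadeadeade':
Step 1: S -> aA => aA
Step 2: A -> dB => adB
Step 3: B -> eS => adeS
Step 4: S -> aA => adeaA
Step 5: A -> dB => adeadB
Step 6: B -> eS => adeadeS
Step 7: S -> aA => adeadeaA
Step 8: A -> dB => adeadeadB
Step 9: B -> eS => adeadeadeS
Step 10: S -> aA => adeadeadeaA
Step 11: A -> dB => adeadeadeadB
Step 12: B -> e => adeadeadeade
Total derivation steps: 12

12


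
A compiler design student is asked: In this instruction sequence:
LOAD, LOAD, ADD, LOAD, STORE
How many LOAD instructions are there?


Scanning instruction sequence for LOAD:
  Position 1: LOAD <- MATCH
  Position 2: LOAD <- MATCH
  Position 3: ADD
  Position 4: LOAD <- MATCH
  Position 5: STORE
Matches at positions: [1, 2, 4]
Total LOAD count: 3

3


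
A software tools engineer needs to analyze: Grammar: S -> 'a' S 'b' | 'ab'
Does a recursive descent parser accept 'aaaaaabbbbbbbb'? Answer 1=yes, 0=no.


Grammar accepts strings of the form a^n b^n (n >= 1)
Word: 'aaaaaabbbbbbbb'
Counting: 6 a's and 8 b's
Check: 6 == 8? No
Mismatch: a-count != b-count
Rejected

0


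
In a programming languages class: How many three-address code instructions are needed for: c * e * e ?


Expression: c * e * e
Generating three-address code (respecting * over +/- precedence):
  Instruction 1: t1 = c * e
  Instruction 2: t2 = t1 * e
Total instructions: 2

2


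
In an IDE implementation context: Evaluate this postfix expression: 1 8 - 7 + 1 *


Processing tokens left to right:
Push 1, Push 8
Pop 1 and 8, compute 1 - 8 = -7, push -7
Push 7
Pop -7 and 7, compute -7 + 7 = 0, push 0
Push 1
Pop 0 and 1, compute 0 * 1 = 0, push 0
Stack result: 0

0


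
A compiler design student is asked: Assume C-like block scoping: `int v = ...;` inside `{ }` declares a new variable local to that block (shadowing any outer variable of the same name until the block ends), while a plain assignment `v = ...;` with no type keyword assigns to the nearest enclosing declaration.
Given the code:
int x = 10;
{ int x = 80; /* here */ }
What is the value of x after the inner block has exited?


Analyzing scoping rules:
Outer scope: declares x = 10
Inner block: 'int x = 80;' declares a NEW x that shadows the outer one
When the block exits the inner x goes out of scope; the outer x was never modified -> 10
Result: 10

10


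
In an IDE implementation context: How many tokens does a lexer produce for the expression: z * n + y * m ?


Scanning 'z * n + y * m'
Token 1: 'z' -> identifier
Token 2: '*' -> operator
Token 3: 'n' -> identifier
Token 4: '+' -> operator
Token 5: 'y' -> identifier
Token 6: '*' -> operator
Token 7: 'm' -> identifier
Total tokens: 7

7


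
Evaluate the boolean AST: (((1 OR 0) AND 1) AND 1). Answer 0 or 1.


Step 1: Evaluate inner node
  1 OR 0 = 1
Step 2: Evaluate next node
  1 AND 1 = 1
Step 3: Evaluate root node
  1 AND 1 = 1

1


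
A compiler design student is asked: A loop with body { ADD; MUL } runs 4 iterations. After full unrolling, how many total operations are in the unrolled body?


Loop body operations: ADD, MUL (2 ops per iteration)
Unrolling 4 iterations:
  Iteration 1: ADD, MUL (2 ops)
  Iteration 2: ADD, MUL (2 ops)
  Iteration 3: ADD, MUL (2 ops)
  Iteration 4: ADD, MUL (2 ops)
Total: 4 iterations * 2 ops/iter = 8 operations

8


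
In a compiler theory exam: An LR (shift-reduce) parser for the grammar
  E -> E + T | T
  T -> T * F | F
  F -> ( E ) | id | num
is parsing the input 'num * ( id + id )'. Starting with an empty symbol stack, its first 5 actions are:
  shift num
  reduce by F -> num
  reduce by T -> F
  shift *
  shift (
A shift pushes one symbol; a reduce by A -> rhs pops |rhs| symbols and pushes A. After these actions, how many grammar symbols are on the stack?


Tracking the symbol stack through each action:
  Action 1: shift 'num' : push -> stack = [num] (size 1)
  Action 2: reduce by F -> num : pop 1, push F -> stack = [F] (size 1)
  Action 3: reduce by T -> F : pop 1, push T -> stack = [T] (size 1)
  Action 4: shift '*' : push -> stack = [T, *] (size 2)
  Action 5: shift '(' : push -> stack = [T, *, (] (size 3)
Final stack size: 3

3
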